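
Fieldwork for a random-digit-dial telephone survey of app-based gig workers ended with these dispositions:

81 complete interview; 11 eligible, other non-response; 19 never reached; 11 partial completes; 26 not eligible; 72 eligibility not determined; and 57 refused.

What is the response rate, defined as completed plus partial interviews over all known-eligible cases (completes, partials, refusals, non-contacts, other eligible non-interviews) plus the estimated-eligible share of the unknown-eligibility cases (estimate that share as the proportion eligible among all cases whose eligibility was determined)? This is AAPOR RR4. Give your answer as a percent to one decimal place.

Num = 81 + 11 = 92
Eligible (known) = 81 + 11 + 57 + 19 + 11 = 179
e = 179 / (179 + 26) = 179 / 205 = 0.8732
Estimated eligible among unknowns = 0.8732 × 72 = 62.87
Denom = 179 + 62.87 = 241.87
RR4 = 92 / 241.87 = 0.3804

38.0%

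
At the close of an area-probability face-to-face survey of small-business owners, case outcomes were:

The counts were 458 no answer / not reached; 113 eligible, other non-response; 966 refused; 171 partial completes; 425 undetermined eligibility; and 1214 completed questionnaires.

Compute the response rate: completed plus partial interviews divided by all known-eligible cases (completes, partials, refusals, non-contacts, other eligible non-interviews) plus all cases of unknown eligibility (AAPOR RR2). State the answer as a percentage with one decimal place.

41.4%

Top → 1214 + 171 = 1385
Denom → 1214 + 171 + 966 + 458 + 113 + 425 = 3347
RR2 = 1385 / 3347 = 0.4138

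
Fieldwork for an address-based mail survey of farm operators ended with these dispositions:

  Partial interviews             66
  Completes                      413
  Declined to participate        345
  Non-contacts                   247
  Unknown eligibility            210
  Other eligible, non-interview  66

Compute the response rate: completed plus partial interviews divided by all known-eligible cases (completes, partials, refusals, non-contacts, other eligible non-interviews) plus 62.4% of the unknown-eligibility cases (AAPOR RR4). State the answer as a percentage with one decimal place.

37.8%

Numerator → 413 + 66 = 479
Eligible (known) → 413 + 66 + 345 + 247 + 66 = 1137
Eligible share of unknowns → 0.6240 × 210 = 131.04
Base → 1137 + 131.04 = 1268.04
RR4 = 479 / 1268.04 = 0.3777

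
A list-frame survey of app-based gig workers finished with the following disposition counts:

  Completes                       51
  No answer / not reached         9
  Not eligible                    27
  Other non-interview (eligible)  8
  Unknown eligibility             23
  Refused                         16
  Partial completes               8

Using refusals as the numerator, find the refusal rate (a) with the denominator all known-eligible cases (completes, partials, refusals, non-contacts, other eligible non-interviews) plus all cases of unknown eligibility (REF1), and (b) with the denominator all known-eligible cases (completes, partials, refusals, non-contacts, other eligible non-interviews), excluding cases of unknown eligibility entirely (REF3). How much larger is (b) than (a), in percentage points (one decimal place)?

Numerator: 16
Base: 51 + 8 + 16 + 9 + 8 + 23 = 115
REF1 = 16 / 115 = 0.1391
Base: 51 + 8 + 16 + 9 + 8 = 92
REF3 = 16 / 92 = 0.1739
Difference = 17.39 − 13.91 = 3.48 percentage points

3.5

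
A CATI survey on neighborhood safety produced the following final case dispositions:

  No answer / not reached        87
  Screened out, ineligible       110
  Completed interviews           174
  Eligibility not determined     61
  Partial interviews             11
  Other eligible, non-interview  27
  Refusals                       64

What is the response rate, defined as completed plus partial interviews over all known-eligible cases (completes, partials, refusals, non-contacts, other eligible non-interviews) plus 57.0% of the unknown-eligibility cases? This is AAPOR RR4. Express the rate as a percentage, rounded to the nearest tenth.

46.5%

Top → 174 + 11 = 185
Known eligible → 174 + 11 + 64 + 87 + 27 = 363
e × U → 0.5700 × 61 = 34.77
Denominator → 363 + 34.77 = 397.77
RR4 = 185 / 397.77 = 0.4651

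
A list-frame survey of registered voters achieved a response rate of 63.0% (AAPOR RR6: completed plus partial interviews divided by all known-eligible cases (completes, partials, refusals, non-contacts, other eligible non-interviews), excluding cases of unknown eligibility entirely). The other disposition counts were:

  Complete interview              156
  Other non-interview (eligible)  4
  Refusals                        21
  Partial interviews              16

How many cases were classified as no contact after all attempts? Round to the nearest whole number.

Numerator → 156 + 16 = 172
RR6 = 172 / D = 0.630
D = 172 / 0.630 = 273.0
Other denominator terms total 197
no contact after all attempts = 273.0 − 197 ≈ 76

76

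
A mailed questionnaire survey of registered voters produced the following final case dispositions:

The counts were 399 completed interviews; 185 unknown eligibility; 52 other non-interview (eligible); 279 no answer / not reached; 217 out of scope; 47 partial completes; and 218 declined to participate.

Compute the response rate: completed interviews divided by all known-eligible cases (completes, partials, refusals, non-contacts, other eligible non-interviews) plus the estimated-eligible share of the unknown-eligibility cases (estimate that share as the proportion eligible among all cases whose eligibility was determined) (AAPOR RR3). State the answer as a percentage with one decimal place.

34.8%

Numerator: 399
Eligible (known): 399 + 47 + 218 + 279 + 52 = 995
e = 995 / (995 + 217) = 995 / 1212 = 0.8210
e × U: 0.8210 × 185 = 151.88
Denom: 995 + 151.88 = 1146.88
RR3 = 399 / 1146.88 = 0.3479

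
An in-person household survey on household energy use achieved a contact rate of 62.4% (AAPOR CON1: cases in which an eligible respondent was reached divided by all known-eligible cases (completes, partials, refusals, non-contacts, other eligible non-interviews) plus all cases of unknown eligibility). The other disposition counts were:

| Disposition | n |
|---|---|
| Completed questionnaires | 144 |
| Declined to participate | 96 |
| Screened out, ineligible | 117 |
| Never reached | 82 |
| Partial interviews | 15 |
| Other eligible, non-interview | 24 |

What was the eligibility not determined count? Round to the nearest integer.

86

Top: 144 + 15 + 96 + 24 = 279
CON1 = 279 / D = 0.624
D = 279 / 0.624 = 447.1
Remaining denominator categories sum to 361
eligibility not determined = 447.1 − 361 ≈ 86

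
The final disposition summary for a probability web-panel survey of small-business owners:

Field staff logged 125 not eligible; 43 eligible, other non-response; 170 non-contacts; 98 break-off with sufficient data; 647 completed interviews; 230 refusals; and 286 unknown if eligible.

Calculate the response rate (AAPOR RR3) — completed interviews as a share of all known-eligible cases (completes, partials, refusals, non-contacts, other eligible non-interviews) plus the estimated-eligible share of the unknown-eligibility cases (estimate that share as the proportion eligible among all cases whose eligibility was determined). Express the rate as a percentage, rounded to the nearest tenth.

44.7%

Top: 647
Eligible (known): 647 + 98 + 230 + 170 + 43 = 1188
e = 1188 / (1188 + 125) = 1188 / 1313 = 0.9048
Eligible share of unknowns: 0.9048 × 286 = 258.77
Denom: 1188 + 258.77 = 1446.77
RR3 = 647 / 1446.77 = 0.4472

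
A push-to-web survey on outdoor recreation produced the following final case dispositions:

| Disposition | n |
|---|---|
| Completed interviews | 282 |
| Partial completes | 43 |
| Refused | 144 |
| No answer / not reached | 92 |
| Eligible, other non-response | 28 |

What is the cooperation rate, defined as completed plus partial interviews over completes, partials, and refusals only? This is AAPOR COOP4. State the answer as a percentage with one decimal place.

Numerator → 282 + 43 = 325
Denom → 282 + 43 + 144 = 469
COOP4 = 325 / 469 = 0.6930

69.3%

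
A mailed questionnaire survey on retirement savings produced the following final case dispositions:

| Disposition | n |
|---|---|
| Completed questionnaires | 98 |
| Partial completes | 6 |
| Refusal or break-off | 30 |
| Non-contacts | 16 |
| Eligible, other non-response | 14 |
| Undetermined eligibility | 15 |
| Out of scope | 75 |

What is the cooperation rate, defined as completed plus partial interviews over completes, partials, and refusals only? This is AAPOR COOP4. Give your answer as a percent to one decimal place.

Numerator = 98 + 6 = 104
Denom = 98 + 6 + 30 = 134
COOP4 = 104 / 134 = 0.7761

77.6%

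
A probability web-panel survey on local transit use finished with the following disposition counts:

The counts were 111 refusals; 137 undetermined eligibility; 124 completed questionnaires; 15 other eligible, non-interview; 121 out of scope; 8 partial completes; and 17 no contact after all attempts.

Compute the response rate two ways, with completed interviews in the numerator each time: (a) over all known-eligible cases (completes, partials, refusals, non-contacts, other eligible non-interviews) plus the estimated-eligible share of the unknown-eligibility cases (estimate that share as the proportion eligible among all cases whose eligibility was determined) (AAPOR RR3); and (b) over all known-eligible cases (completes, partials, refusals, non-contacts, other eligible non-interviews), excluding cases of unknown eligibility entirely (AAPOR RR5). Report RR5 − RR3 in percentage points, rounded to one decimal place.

Num: 124
Determined eligible: 124 + 8 + 111 + 17 + 15 = 275
e = 275 / (275 + 121) = 275 / 396 = 0.6944
e × U: 0.6944 × 137 = 95.13
Denominator: 275 + 95.13 = 370.13
RR3 = 124 / 370.13 = 0.3350
Denominator: 124 + 8 + 111 + 17 + 15 = 275
RR5 = 124 / 275 = 0.4509
Difference = 45.09 − 33.50 = 11.59 percentage points

11.6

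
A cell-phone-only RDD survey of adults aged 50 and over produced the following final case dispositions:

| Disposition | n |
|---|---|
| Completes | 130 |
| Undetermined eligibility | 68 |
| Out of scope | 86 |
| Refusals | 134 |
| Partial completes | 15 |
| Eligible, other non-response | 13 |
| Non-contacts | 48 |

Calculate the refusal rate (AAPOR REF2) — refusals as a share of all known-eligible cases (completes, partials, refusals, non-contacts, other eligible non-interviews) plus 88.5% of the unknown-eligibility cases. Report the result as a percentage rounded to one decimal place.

33.5%

Num = 134
Eligible (known) = 130 + 15 + 134 + 48 + 13 = 340
Estimated eligible among unknowns = 0.8850 × 68 = 60.18
Base = 340 + 60.18 = 400.18
REF2 = 134 / 400.18 = 0.3348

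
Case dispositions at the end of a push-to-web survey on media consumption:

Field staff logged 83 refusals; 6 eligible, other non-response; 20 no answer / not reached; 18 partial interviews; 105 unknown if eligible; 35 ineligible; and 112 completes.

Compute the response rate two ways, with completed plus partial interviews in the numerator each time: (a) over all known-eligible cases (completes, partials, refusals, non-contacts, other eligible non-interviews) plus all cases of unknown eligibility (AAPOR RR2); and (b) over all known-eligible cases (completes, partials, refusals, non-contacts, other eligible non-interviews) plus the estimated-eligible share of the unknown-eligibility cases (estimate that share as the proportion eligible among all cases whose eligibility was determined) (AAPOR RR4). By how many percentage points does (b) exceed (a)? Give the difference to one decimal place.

Top → 112 + 18 = 130
Denominator → 112 + 18 + 83 + 20 + 6 + 105 = 344
RR2 = 130 / 344 = 0.3779
Determined eligible → 112 + 18 + 83 + 20 + 6 = 239
e = 239 / (239 + 35) = 239 / 274 = 0.8723
Eligible share of unknowns → 0.8723 × 105 = 91.59
Denominator → 239 + 91.59 = 330.59
RR4 = 130 / 330.59 = 0.3932
Difference = 39.32 − 37.79 = 1.53 percentage points

1.5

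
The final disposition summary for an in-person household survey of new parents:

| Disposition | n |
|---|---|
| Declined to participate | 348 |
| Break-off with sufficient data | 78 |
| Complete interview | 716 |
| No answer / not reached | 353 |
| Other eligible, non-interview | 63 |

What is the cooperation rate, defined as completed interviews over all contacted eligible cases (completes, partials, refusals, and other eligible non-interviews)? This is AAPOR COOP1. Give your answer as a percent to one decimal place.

Numerator = 716
Denominator = 716 + 78 + 348 + 63 = 1205
COOP1 = 716 / 1205 = 0.5942

59.4%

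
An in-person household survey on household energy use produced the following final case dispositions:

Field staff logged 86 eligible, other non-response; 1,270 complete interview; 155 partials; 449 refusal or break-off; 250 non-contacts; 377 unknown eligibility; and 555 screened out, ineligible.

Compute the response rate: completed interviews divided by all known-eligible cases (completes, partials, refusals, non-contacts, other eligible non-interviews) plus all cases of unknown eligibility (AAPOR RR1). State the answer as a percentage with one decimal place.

Numerator = 1270
Denominator = 1270 + 155 + 449 + 250 + 86 + 377 = 2587
RR1 = 1270 / 2587 = 0.4909

49.1%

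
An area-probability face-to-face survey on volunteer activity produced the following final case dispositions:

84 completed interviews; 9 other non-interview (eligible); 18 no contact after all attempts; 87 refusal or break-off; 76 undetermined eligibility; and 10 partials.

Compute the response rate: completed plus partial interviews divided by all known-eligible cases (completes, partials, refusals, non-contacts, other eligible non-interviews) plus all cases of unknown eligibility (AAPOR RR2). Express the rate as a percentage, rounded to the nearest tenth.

33.1%

Numerator → 84 + 10 = 94
Denom → 84 + 10 + 87 + 18 + 9 + 76 = 284
RR2 = 94 / 284 = 0.3310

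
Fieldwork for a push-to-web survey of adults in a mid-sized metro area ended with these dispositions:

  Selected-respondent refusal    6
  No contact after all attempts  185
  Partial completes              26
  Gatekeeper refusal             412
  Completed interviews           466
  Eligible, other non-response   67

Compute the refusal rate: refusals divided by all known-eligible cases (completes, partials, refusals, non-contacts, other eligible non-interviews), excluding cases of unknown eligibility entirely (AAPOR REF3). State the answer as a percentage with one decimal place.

Declined to participate = 412 + 6 = 418
Top: 418
Denominator: 466 + 26 + 418 + 185 + 67 = 1162
REF3 = 418 / 1162 = 0.3597

36.0%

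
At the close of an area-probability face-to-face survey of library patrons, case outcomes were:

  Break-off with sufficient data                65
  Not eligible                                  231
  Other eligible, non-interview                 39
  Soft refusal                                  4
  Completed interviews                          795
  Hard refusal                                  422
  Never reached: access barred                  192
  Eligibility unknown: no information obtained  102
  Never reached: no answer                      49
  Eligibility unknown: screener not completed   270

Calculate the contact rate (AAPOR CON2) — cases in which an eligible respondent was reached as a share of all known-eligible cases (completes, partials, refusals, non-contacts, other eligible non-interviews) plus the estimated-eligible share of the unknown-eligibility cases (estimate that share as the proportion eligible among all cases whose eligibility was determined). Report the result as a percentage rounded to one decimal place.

70.1%

Refused = 422 + 4 = 426
Non-contacts = 49 + 192 = 241
Undetermined eligibility = 270 + 102 = 372
Num = 795 + 65 + 426 + 39 = 1325
Known eligible = 795 + 65 + 426 + 241 + 39 = 1566
e = 1566 / (1566 + 231) = 1566 / 1797 = 0.8715
Estimated eligible among unknowns = 0.8715 × 372 = 324.20
Denom = 1566 + 324.20 = 1890.20
CON2 = 1325 / 1890.20 = 0.7010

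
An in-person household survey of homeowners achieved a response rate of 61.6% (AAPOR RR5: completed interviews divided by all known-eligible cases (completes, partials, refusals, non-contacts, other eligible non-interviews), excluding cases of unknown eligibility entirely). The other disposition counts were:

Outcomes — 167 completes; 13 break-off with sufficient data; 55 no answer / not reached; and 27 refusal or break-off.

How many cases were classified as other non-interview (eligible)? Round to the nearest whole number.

RR5 = 167 / D = 0.616
D = 167 / 0.616 = 271.1
Other denominator terms total 262
other non-interview (eligible) = 271.1 − 262 ≈ 9

9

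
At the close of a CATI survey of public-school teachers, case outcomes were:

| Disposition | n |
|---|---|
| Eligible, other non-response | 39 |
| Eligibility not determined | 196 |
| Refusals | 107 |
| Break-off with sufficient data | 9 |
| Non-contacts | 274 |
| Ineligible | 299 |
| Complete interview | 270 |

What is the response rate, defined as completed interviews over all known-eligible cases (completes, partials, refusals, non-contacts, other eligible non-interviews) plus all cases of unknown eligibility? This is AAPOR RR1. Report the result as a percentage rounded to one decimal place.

Top → 270
Denom → 270 + 9 + 107 + 274 + 39 + 196 = 895
RR1 = 270 / 895 = 0.3017

30.2%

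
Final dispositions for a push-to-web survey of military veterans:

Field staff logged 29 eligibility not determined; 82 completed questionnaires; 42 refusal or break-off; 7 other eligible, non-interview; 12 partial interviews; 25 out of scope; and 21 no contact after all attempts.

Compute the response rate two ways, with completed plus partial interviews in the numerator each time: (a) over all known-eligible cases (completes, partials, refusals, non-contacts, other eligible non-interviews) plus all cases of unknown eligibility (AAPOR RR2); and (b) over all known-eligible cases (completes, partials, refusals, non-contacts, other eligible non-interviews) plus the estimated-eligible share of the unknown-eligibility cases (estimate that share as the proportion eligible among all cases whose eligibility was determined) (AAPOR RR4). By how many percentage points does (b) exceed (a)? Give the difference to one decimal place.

1.0

Numerator: 82 + 12 = 94
Denominator: 82 + 12 + 42 + 21 + 7 + 29 = 193
RR2 = 94 / 193 = 0.4870
Known eligible: 82 + 12 + 42 + 21 + 7 = 164
e = 164 / (164 + 25) = 164 / 189 = 0.8677
Eligible share of unknowns: 0.8677 × 29 = 25.16
Denominator: 164 + 25.16 = 189.16
RR4 = 94 / 189.16 = 0.4969
Difference = 49.69 − 48.70 = 0.99 percentage points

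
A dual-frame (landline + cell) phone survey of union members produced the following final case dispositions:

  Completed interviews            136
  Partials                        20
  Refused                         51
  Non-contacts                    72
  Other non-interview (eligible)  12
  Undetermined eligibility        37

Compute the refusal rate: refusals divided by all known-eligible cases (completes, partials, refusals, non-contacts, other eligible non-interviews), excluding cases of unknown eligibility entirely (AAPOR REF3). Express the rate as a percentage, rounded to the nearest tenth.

Top: 51
Denominator: 136 + 20 + 51 + 72 + 12 = 291
REF3 = 51 / 291 = 0.1753

17.5%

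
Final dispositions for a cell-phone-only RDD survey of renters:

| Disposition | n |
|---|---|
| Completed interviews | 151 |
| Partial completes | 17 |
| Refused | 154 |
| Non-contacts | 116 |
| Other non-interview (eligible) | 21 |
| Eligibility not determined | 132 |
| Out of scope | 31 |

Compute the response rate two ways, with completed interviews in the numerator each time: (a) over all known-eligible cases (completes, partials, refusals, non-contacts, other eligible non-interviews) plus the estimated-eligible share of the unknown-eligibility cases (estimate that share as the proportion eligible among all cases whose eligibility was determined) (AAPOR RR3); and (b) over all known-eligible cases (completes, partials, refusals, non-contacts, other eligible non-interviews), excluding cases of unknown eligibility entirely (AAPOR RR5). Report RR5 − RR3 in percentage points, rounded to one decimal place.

7.0

Numerator: 151
Known eligible: 151 + 17 + 154 + 116 + 21 = 459
e = 459 / (459 + 31) = 459 / 490 = 0.9367
e × U: 0.9367 × 132 = 123.64
Base: 459 + 123.64 = 582.64
RR3 = 151 / 582.64 = 0.2592
Base: 151 + 17 + 154 + 116 + 21 = 459
RR5 = 151 / 459 = 0.3290
Difference = 32.90 − 25.92 = 6.98 percentage points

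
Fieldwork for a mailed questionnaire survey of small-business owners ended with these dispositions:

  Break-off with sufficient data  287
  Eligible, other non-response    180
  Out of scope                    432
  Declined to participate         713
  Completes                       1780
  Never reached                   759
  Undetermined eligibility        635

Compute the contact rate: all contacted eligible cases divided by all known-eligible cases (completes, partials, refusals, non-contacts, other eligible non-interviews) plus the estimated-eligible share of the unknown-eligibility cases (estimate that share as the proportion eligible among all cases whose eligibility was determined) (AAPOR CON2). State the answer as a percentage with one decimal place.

Top: 1780 + 287 + 713 + 180 = 2960
Determined eligible: 1780 + 287 + 713 + 759 + 180 = 3719
e = 3719 / (3719 + 432) = 3719 / 4151 = 0.8959
e × U: 0.8959 × 635 = 568.90
Base: 3719 + 568.90 = 4287.90
CON2 = 2960 / 4287.90 = 0.6903

69.0%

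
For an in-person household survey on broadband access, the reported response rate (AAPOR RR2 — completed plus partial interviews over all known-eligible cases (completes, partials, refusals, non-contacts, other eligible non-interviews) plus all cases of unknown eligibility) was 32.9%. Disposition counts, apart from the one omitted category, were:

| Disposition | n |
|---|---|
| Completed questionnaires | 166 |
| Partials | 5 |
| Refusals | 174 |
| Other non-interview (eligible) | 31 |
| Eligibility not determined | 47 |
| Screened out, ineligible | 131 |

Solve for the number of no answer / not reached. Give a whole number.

97

Top → 166 + 5 = 171
RR2 = 171 / D = 0.329
D = 171 / 0.329 = 519.8
Other denominator terms total 423
no answer / not reached = 519.8 − 423 ≈ 97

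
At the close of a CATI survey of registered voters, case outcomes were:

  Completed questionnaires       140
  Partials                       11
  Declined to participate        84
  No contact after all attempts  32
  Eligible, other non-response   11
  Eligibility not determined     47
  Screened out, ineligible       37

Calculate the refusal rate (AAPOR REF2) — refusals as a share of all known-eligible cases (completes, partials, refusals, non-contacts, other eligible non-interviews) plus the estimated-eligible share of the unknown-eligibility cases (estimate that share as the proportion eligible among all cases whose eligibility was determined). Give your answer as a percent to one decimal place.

Top → 84
Determined eligible → 140 + 11 + 84 + 32 + 11 = 278
e = 278 / (278 + 37) = 278 / 315 = 0.8825
Estimated eligible among unknowns → 0.8825 × 47 = 41.48
Base → 278 + 41.48 = 319.48
REF2 = 84 / 319.48 = 0.2629

26.3%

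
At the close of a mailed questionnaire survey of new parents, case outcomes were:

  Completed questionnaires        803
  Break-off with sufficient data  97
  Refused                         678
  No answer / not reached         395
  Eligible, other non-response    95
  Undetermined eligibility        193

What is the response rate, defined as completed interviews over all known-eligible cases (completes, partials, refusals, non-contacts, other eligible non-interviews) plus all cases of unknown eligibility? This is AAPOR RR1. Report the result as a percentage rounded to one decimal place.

Num → 803
Denominator → 803 + 97 + 678 + 395 + 95 + 193 = 2261
RR1 = 803 / 2261 = 0.3552

35.5%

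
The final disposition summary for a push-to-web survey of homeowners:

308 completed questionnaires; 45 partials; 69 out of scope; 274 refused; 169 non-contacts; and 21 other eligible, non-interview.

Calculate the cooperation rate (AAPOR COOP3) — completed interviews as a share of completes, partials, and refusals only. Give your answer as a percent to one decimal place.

Num = 308
Base = 308 + 45 + 274 = 627
COOP3 = 308 / 627 = 0.4912

49.1%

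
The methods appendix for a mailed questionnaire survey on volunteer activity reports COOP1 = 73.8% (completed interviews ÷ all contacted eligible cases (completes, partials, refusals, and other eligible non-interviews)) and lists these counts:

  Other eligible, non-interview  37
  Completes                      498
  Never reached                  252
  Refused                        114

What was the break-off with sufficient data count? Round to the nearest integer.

26

COOP1 = 498 / D = 0.738
D = 498 / 0.738 = 674.8
Rest of base = 649
break-off with sufficient data = 674.8 − 649 ≈ 26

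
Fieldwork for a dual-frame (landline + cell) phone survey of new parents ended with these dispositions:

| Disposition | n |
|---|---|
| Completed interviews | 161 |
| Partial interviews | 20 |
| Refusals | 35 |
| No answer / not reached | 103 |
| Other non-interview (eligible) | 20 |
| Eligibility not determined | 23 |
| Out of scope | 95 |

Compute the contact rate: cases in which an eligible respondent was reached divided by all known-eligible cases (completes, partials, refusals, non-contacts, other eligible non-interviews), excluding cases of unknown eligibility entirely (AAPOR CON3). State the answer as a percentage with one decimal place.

Top = 161 + 20 + 35 + 20 = 236
Denom = 161 + 20 + 35 + 103 + 20 = 339
CON3 = 236 / 339 = 0.6962

69.6%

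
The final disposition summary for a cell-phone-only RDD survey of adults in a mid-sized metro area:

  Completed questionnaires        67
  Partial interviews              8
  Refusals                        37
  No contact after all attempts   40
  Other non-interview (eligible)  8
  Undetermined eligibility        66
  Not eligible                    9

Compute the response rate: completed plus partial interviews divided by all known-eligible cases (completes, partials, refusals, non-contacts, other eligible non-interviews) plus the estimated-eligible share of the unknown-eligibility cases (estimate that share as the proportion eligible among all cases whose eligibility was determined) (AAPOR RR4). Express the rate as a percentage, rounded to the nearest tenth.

Numerator = 67 + 8 = 75
Determined eligible = 67 + 8 + 37 + 40 + 8 = 160
e = 160 / (160 + 9) = 160 / 169 = 0.9467
Estimated eligible among unknowns = 0.9467 × 66 = 62.48
Denom = 160 + 62.48 = 222.48
RR4 = 75 / 222.48 = 0.3371

33.7%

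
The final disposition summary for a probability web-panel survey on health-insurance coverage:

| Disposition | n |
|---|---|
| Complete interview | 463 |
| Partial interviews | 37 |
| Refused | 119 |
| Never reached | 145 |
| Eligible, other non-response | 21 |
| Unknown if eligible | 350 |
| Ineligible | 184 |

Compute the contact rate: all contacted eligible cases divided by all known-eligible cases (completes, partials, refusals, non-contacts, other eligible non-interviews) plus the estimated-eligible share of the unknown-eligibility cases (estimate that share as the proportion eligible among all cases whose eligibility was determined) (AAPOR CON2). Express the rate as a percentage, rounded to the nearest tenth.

59.9%

Top = 463 + 37 + 119 + 21 = 640
Eligible (known) = 463 + 37 + 119 + 145 + 21 = 785
e = 785 / (785 + 184) = 785 / 969 = 0.8101
Eligible share of unknowns = 0.8101 × 350 = 283.54
Denom = 785 + 283.54 = 1068.54
CON2 = 640 / 1068.54 = 0.5989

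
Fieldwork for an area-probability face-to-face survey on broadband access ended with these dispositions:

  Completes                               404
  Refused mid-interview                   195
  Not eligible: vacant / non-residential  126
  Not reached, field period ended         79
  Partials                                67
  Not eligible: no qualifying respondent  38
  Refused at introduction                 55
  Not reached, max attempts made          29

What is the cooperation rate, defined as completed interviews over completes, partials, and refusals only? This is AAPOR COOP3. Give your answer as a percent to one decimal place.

Refused = 55 + 195 = 250
No answer / not reached = 79 + 29 = 108
Not eligible = 38 + 126 = 164
Num: 404
Denom: 404 + 67 + 250 = 721
COOP3 = 404 / 721 = 0.5603

56.0%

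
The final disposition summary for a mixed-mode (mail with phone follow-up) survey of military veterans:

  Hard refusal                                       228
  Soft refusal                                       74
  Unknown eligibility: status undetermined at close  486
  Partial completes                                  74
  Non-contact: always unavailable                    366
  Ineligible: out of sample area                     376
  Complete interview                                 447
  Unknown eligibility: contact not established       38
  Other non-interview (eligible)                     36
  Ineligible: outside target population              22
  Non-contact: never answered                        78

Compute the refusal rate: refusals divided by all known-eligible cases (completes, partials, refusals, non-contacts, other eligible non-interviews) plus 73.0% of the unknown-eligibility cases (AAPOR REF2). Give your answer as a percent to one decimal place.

17.9%

Refused = 228 + 74 = 302
Non-contacts = 78 + 366 = 444
Eligibility not determined = 38 + 486 = 524
Not eligible = 22 + 376 = 398
Num = 302
Known eligible = 447 + 74 + 302 + 444 + 36 = 1303
Eligible share of unknowns = 0.7300 × 524 = 382.52
Denom = 1303 + 382.52 = 1685.52
REF2 = 302 / 1685.52 = 0.1792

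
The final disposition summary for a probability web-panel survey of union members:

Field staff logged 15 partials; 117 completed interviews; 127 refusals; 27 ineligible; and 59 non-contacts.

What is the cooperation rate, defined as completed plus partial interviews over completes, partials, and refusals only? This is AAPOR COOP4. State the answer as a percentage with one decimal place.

Num: 117 + 15 = 132
Denom: 117 + 15 + 127 = 259
COOP4 = 132 / 259 = 0.5097

51.0%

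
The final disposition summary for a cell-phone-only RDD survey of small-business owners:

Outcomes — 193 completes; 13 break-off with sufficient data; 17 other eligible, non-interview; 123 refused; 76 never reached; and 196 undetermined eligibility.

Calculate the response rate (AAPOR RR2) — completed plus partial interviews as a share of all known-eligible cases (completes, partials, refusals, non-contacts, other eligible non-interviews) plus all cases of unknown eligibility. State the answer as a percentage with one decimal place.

Num = 193 + 13 = 206
Base = 193 + 13 + 123 + 76 + 17 + 196 = 618
RR2 = 206 / 618 = 0.3333

33.3%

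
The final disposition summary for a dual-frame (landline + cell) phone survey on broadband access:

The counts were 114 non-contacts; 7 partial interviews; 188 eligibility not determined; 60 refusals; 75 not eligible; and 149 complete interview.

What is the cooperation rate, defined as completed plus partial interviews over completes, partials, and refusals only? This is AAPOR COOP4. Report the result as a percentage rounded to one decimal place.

72.2%

Numerator → 149 + 7 = 156
Denom → 149 + 7 + 60 = 216
COOP4 = 156 / 216 = 0.7222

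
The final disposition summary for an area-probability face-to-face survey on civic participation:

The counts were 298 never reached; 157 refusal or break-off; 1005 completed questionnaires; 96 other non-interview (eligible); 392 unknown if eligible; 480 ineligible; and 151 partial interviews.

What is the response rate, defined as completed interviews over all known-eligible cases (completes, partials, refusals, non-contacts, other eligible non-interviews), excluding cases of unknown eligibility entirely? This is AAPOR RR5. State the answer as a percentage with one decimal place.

58.9%

Numerator = 1005
Denom = 1005 + 151 + 157 + 298 + 96 = 1707
RR5 = 1005 / 1707 = 0.5888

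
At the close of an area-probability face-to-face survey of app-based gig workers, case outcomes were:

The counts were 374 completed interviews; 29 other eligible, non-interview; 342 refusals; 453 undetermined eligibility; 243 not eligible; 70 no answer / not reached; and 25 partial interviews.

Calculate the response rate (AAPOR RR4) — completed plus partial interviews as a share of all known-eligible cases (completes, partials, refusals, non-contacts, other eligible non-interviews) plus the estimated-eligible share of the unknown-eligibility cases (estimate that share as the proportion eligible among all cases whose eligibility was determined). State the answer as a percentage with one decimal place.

33.5%

Numerator: 374 + 25 = 399
Eligible (known): 374 + 25 + 342 + 70 + 29 = 840
e = 840 / (840 + 243) = 840 / 1083 = 0.7756
e × U: 0.7756 × 453 = 351.35
Denominator: 840 + 351.35 = 1191.35
RR4 = 399 / 1191.35 = 0.3349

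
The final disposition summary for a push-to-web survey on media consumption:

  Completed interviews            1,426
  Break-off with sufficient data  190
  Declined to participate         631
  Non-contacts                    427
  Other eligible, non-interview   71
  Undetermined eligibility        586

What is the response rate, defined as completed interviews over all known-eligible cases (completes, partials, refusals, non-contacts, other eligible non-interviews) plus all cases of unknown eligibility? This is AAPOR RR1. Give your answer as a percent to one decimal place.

Top → 1426
Denominator → 1426 + 190 + 631 + 427 + 71 + 586 = 3331
RR1 = 1426 / 3331 = 0.4281

42.8%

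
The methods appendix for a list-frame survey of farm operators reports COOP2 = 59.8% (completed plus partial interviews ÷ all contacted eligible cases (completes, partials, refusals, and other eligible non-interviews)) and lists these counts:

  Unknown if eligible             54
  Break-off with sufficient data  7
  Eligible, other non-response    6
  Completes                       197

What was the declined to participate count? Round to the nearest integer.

131

Numerator → 197 + 7 = 204
COOP2 = 204 / D = 0.598
D = 204 / 0.598 = 341.1
Rest of base = 210
declined to participate = 341.1 − 210 ≈ 131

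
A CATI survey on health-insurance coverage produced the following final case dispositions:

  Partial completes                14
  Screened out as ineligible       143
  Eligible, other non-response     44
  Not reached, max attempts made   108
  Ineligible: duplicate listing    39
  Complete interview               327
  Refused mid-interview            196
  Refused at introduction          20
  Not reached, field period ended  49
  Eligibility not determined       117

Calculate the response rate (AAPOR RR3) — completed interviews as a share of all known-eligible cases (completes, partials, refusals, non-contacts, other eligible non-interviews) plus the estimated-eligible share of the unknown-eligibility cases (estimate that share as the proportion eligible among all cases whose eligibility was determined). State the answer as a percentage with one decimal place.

Refused = 20 + 196 = 216
Never reached = 49 + 108 = 157
Out of scope = 143 + 39 = 182
Numerator: 327
Known eligible: 327 + 14 + 216 + 157 + 44 = 758
e = 758 / (758 + 182) = 758 / 940 = 0.8064
e × U: 0.8064 × 117 = 94.35
Denom: 758 + 94.35 = 852.35
RR3 = 327 / 852.35 = 0.3836

38.4%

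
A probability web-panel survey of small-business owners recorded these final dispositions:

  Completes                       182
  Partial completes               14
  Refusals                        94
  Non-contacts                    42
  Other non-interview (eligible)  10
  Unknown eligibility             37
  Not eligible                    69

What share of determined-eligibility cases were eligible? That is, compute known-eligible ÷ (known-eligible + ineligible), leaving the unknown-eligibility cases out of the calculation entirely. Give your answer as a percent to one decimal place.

Determined eligible: 182 + 14 + 94 + 42 + 10 = 342
e = 342 / (342 + 69) = 342 / 411 = 0.8321

83.2%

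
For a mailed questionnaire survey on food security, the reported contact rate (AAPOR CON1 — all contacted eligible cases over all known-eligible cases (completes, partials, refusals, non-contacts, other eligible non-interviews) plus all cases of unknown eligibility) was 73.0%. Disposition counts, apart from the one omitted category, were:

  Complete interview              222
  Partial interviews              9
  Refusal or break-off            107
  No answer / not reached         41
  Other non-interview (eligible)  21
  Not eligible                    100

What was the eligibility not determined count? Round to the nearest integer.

Numerator → 222 + 9 + 107 + 21 = 359
CON1 = 359 / D = 0.730
D = 359 / 0.730 = 491.8
Rest of base = 400
eligibility not determined = 491.8 − 400 ≈ 92

92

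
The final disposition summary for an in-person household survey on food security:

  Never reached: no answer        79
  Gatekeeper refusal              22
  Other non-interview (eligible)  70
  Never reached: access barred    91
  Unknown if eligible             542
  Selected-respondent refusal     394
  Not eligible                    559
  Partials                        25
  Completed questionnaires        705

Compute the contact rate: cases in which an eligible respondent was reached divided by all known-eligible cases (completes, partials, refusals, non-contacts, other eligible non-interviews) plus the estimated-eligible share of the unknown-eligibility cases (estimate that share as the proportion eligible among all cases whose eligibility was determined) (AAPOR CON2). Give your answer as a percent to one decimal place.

68.6%

Refusals = 22 + 394 = 416
Never reached = 79 + 91 = 170
Num → 705 + 25 + 416 + 70 = 1216
Determined eligible → 705 + 25 + 416 + 170 + 70 = 1386
e = 1386 / (1386 + 559) = 1386 / 1945 = 0.7126
e × U → 0.7126 × 542 = 386.23
Denom → 1386 + 386.23 = 1772.23
CON2 = 1216 / 1772.23 = 0.6861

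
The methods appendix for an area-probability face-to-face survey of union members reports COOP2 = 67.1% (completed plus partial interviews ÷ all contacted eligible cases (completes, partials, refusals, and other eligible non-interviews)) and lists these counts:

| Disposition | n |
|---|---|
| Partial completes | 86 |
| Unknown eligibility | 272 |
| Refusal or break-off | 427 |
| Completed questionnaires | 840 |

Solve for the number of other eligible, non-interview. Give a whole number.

27

Num = 840 + 86 = 926
COOP2 = 926 / D = 0.671
D = 926 / 0.671 = 1380.0
Other denominator terms total 1353
other eligible, non-interview = 1380.0 − 1353 ≈ 27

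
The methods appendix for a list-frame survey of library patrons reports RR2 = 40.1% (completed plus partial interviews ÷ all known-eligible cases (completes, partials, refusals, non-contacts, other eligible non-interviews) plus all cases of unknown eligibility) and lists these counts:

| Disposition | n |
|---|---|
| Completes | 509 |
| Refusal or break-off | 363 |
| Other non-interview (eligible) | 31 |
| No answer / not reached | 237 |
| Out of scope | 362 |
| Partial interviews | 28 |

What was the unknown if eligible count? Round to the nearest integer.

171

Num: 509 + 28 = 537
RR2 = 537 / D = 0.401
D = 537 / 0.401 = 1339.2
Other denominator terms total 1168
unknown if eligible = 1339.2 − 1168 ≈ 171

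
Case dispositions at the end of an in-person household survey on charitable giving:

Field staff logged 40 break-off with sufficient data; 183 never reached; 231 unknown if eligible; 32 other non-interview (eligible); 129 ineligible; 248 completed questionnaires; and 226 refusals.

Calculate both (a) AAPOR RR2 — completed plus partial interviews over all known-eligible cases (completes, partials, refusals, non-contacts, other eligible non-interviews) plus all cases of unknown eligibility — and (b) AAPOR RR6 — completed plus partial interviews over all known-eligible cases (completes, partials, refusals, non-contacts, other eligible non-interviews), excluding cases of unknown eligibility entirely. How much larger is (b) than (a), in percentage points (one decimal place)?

Top = 248 + 40 = 288
Denominator = 248 + 40 + 226 + 183 + 32 + 231 = 960
RR2 = 288 / 960 = 0.3000
Denominator = 248 + 40 + 226 + 183 + 32 = 729
RR6 = 288 / 729 = 0.3951
Difference = 39.51 − 30.00 = 9.51 percentage points

9.5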